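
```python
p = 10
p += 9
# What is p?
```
Trace:
  p=10
  p=19

Final answer: 19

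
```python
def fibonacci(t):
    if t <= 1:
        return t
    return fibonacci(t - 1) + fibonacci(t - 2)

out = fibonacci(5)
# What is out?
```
Call trace (a repeated sub-call is expanded the first time; later identical calls just restate its return value):
fibonacci(t=5)
  fibonacci(t=4)
    fibonacci(t=3)
      fibonacci(t=2)
        fibonacci(t=1)
        -> return 1
        fibonacci(t=0)
        -> return 0
      -> return 1
      fibonacci(t=1)
      -> return 1
    -> return 2
    fibonacci(t=2) -> return 1  (same call as traced above)
  -> return 3
  fibonacci(t=3) -> return 2  (same call as traced above)
-> return 5

Final answer: 5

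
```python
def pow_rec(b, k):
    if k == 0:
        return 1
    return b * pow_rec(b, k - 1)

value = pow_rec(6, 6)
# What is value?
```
Call trace:
pow_rec(b=6, k=6)
  pow_rec(b=6, k=5)
    pow_rec(b=6, k=4)
      pow_rec(b=6, k=3)
        pow_rec(b=6, k=2)
          pow_rec(b=6, k=1)
            pow_rec(b=6, k=0)
            -> return 1
          -> return 6
        -> return 36
      -> return 216
    -> return 1296
  -> return 7776
-> return 46656

Final answer: 46656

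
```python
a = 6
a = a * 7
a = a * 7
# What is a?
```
Trace:
  a=6
  a=42
  a=294

Final answer: 294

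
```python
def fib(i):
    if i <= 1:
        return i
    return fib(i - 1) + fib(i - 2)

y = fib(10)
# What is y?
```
Call trace (a repeated sub-call is expanded the first time; later identical calls just restate its return value):
fib(i=10)
  fib(i=9)
    fib(i=8)
      fib(i=7)
        fib(i=6)
          fib(i=5)
            fib(i=4)
              fib(i=3)
                fib(i=2)
                  fib(i=1)
                  -> return 1
                  fib(i=0)
                  -> return 0
                -> return 1
                fib(i=1)
                -> return 1
              -> return 2
              fib(i=2) -> return 1  (same call as traced above)
            -> return 3
            fib(i=3) -> return 2  (same call as traced above)
          -> return 5
          fib(i=4) -> return 3  (same call as traced above)
        -> return 8
        fib(i=5) -> return 5  (same call as traced above)
      -> return 13
      fib(i=6) -> return 8  (same call as traced above)
    -> return 21
    fib(i=7) -> return 13  (same call as traced above)
  -> return 34
  fib(i=8) -> return 21  (same call as traced above)
-> return 55

Final answer: 55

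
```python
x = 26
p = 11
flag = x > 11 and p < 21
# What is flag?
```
Trace:
  x=26
  x=26, p=11
  x=26, p=11, flag=True

Final answer: True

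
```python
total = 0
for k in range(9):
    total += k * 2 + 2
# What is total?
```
Trace:
  total=0
  total=2, k=0
  total=6, k=1
  total=12, k=2
  total=20, k=3
  total=30, k=4
  total=42, k=5
  total=56, k=6
  total=72, k=7
  total=90, k=8

Final answer: 90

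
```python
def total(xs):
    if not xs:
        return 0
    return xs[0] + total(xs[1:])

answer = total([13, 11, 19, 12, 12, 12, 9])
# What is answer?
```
Call trace:
total(xs=[13, 11, 19, 12, 12, 12, 9])
  total(xs=[11, 19, 12, 12, 12, 9])
    total(xs=[19, 12, 12, 12, 9])
      total(xs=[12, 12, 12, 9])
        total(xs=[12, 12, 9])
          total(xs=[12, 9])
            total(xs=[9])
              total(xs=[])
              -> return 0
            -> return 9
          -> return 21
        -> return 33
      -> return 45
    -> return 64
  -> return 75
-> return 88

Final answer: 88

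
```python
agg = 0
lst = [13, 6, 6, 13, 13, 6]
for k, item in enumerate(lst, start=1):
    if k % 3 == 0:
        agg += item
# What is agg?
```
Trace:
  agg=0
  agg=0, k=1, item=13
  agg=0, k=2, item=6
  agg=6, k=3, item=6
  agg=6, k=4, item=13
  agg=6, k=5, item=13
  agg=12, k=6, item=6

Final answer: 12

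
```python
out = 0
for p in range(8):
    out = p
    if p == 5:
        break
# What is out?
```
Trace:
  out=0
  out=0, p=0
  out=1, p=1
  out=2, p=2
  out=3, p=3
  out=4, p=4
  out=5, p=5

Final answer: 5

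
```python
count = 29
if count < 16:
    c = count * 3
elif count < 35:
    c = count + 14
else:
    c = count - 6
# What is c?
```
Trace:
  count=29
  count=29, c=43

Final answer: 43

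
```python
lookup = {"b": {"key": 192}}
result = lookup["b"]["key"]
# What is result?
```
Trace:
  lookup={'b': {'key': 192}}
  lookup={'b': {'key': 192}}, result=192

Final answer: 192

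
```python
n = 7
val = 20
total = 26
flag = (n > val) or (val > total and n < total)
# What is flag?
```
Trace:
  n=7
  n=7, val=20
  n=7, val=20, total=26
  n=7, val=20, total=26, flag=False

Final answer: False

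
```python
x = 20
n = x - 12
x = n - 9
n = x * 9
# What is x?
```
Trace:
  x=20
  x=20, n=8
  x=-1, n=8
  x=-1, n=-9

Final answer: -1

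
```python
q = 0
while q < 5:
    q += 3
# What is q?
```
Trace:
  q=0
  q=3
  q=6

Final answer: 6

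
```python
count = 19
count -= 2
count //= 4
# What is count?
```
Trace:
  count=19
  count=17
  count=4

Final answer: 4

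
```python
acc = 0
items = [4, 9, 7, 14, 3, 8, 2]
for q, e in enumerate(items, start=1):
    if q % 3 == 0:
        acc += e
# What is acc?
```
Trace:
  acc=0
  acc=0, q=1, e=4
  acc=0, q=2, e=9
  acc=7, q=3, e=7
  acc=7, q=4, e=14
  acc=7, q=5, e=3
  acc=15, q=6, e=8
  acc=15, q=7, e=2

Final answer: 15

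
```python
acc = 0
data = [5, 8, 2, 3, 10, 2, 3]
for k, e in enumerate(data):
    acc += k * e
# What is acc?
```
Trace:
  acc=0
  acc=0, k=0, e=5
  acc=8, k=1, e=8
  acc=12, k=2, e=2
  acc=21, k=3, e=3
  acc=61, k=4, e=10
  acc=71, k=5, e=2
  acc=89, k=6, e=3

Final answer: 89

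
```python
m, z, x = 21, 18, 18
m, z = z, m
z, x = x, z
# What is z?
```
Trace:
  m=21, z=18, x=18
  m=18, z=21, x=18
  m=18, z=18, x=21

Final answer: 18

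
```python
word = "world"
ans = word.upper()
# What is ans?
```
Trace:
  word='world'
  word='world', ans='WORLD'

Final answer: 'WORLD'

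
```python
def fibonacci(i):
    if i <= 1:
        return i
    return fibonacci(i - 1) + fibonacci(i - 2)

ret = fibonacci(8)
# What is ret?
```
Call trace (a repeated sub-call is expanded the first time; later identical calls just restate its return value):
fibonacci(i=8)
  fibonacci(i=7)
    fibonacci(i=6)
      fibonacci(i=5)
        fibonacci(i=4)
          fibonacci(i=3)
            fibonacci(i=2)
              fibonacci(i=1)
              -> return 1
              fibonacci(i=0)
              -> return 0
            -> return 1
            fibonacci(i=1)
            -> return 1
          -> return 2
          fibonacci(i=2) -> return 1  (same call as traced above)
        -> return 3
        fibonacci(i=3) -> return 2  (same call as traced above)
      -> return 5
      fibonacci(i=4) -> return 3  (same call as traced above)
    -> return 8
    fibonacci(i=5) -> return 5  (same call as traced above)
  -> return 13
  fibonacci(i=6) -> return 8  (same call as traced above)
-> return 21

Final answer: 21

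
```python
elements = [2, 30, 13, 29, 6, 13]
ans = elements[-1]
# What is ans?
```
Trace:
  elements=[2, 30, 13, 29, 6, 13]
  elements=[2, 30, 13, 29, 6, 13], ans=13

Final answer: 13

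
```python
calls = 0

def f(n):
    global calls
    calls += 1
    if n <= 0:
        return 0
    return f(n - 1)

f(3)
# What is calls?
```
Call trace:
f(n=3)
  f(n=2)
    f(n=1)
      f(n=0)
      -> return 0
    -> return 0
  -> return 0
-> return 0

calls is incremented once per call. f is entered once for each n = 3, 2, 1, 0 (the n <= 0 call returns without recursing), i.e. 3 + 1 calls.
calls = 4

Final answer: 4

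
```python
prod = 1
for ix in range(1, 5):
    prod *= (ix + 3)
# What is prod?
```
Trace:
  prod=1
  prod=4, ix=1
  prod=20, ix=2
  prod=120, ix=3
  prod=840, ix=4

Final answer: 840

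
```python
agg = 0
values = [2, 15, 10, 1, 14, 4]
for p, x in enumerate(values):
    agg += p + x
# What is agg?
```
Trace:
  agg=0
  agg=2, p=0, x=2
  agg=18, p=1, x=15
  agg=30, p=2, x=10
  agg=34, p=3, x=1
  agg=52, p=4, x=14
  agg=61, p=5, x=4

Final answer: 61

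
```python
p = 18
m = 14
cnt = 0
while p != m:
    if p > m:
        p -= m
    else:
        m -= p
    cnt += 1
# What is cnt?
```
Trace:
  p=18
  p=18, m=14
  p=18, m=14, cnt=0
  p=4, m=14, cnt=1
  p=4, m=10, cnt=2
  p=4, m=6, cnt=3
  p=4, m=2, cnt=4
  p=2, m=2, cnt=5

Final answer: 5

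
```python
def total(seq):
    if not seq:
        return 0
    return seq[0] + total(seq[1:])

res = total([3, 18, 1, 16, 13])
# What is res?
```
Call trace:
total(seq=[3, 18, 1, 16, 13])
  total(seq=[18, 1, 16, 13])
    total(seq=[1, 16, 13])
      total(seq=[16, 13])
        total(seq=[13])
          total(seq=[])
          -> return 0
        -> return 13
      -> return 29
    -> return 30
  -> return 48
-> return 51

Final answer: 51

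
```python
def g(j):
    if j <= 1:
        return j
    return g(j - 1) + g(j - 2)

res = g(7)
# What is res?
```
Call trace (a repeated sub-call is expanded the first time; later identical calls just restate its return value):
g(j=7)
  g(j=6)
    g(j=5)
      g(j=4)
        g(j=3)
          g(j=2)
            g(j=1)
            -> return 1
            g(j=0)
            -> return 0
          -> return 1
          g(j=1)
          -> return 1
        -> return 2
        g(j=2) -> return 1  (same call as traced above)
      -> return 3
      g(j=3) -> return 2  (same call as traced above)
    -> return 5
    g(j=4) -> return 3  (same call as traced above)
  -> return 8
  g(j=5) -> return 5  (same call as traced above)
-> return 13

Final answer: 13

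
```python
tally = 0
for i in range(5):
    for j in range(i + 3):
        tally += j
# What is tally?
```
Trace:
  tally=0
  tally=0, i=0, j=0
  tally=1, i=0, j=1
  tally=3, i=0, j=2
  tally=3, i=1, j=0
  tally=4, i=1, j=1
  tally=6, i=1, j=2
  tally=9, i=1, j=3
  tally=9, i=2, j=0
  tally=10, i=2, j=1
  tally=12, i=2, j=2
  tally=15, i=2, j=3
  tally=19, i=2, j=4
  tally=19, i=3, j=0
  tally=20, i=3, j=1
  tally=22, i=3, j=2
  tally=25, i=3, j=3
  tally=29, i=3, j=4
  tally=34, i=3, j=5
  tally=34, i=4, j=0
  tally=35, i=4, j=1
  tally=37, i=4, j=2
  tally=40, i=4, j=3
  tally=44, i=4, j=4
  tally=49, i=4, j=5
  tally=55, i=4, j=6

Final answer: 55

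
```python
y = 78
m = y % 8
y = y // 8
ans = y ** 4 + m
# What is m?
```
Trace:
  y=78
  y=78, m=6
  y=9, m=6
  y=9, m=6, ans=6567

Final answer: 6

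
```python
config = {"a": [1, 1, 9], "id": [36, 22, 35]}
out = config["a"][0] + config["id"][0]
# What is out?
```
Trace:
  config={'a': [1, 1, 9], 'id': [36, 22, 35]}
  config={'a': [1, 1, 9], 'id': [36, 22, 35]}, out=37

Final answer: 37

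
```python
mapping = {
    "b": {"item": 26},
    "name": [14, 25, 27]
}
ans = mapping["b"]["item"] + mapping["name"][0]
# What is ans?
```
Trace:
  mapping={'b': {'item': 26}, 'name': [14, 25, 27]}
  mapping={'b': {'item': 26}, 'name': [14, 25, 27]}, ans=40

Final answer: 40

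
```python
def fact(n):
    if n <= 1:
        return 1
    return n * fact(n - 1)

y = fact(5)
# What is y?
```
Call trace:
fact(n=5)
  fact(n=4)
    fact(n=3)
      fact(n=2)
        fact(n=1)
        -> return 1
      -> return 2
    -> return 6
  -> return 24
-> return 120

Final answer: 120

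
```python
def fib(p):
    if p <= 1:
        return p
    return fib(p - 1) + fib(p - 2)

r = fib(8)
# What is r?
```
Call trace (a repeated sub-call is expanded the first time; later identical calls just restate its return value):
fib(p=8)
  fib(p=7)
    fib(p=6)
      fib(p=5)
        fib(p=4)
          fib(p=3)
            fib(p=2)
              fib(p=1)
              -> return 1
              fib(p=0)
              -> return 0
            -> return 1
            fib(p=1)
            -> return 1
          -> return 2
          fib(p=2) -> return 1  (same call as traced above)
        -> return 3
        fib(p=3) -> return 2  (same call as traced above)
      -> return 5
      fib(p=4) -> return 3  (same call as traced above)
    -> return 8
    fib(p=5) -> return 5  (same call as traced above)
  -> return 13
  fib(p=6) -> return 8  (same call as traced above)
-> return 21

Final answer: 21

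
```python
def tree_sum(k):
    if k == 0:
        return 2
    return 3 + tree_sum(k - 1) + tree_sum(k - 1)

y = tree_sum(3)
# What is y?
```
Call trace (a repeated sub-call is expanded the first time; later identical calls just restate its return value):
tree_sum(k=3)
  tree_sum(k=2)
    tree_sum(k=1)
      tree_sum(k=0)
      -> return 2
      tree_sum(k=0)
      -> return 2
    -> return 7
    tree_sum(k=1) -> return 7  (same call as traced above)
  -> return 17
  tree_sum(k=2) -> return 17  (same call as traced above)
-> return 37

Final answer: 37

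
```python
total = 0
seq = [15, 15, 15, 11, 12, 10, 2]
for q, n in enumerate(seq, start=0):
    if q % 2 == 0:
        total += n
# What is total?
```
Trace:
  total=0
  total=15, q=0, n=15
  total=15, q=1, n=15
  total=30, q=2, n=15
  total=30, q=3, n=11
  total=42, q=4, n=12
  total=42, q=5, n=10
  total=44, q=6, n=2

Final answer: 44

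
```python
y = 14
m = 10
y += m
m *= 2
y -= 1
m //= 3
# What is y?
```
Trace:
  y=14
  y=14, m=10
  y=24, m=10
  y=24, m=20
  y=23, m=20
  y=23, m=6

Final answer: 23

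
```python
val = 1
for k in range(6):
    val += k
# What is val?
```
Trace:
  val=1
  val=1, k=0
  val=2, k=1
  val=4, k=2
  val=7, k=3
  val=11, k=4
  val=16, k=5

Final answer: 16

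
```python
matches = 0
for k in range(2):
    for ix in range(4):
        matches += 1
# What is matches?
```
Trace:
  matches=0
  matches=1, k=0, ix=0
  matches=2, k=0, ix=1
  matches=3, k=0, ix=2
  matches=4, k=0, ix=3
  matches=5, k=1, ix=0
  matches=6, k=1, ix=1
  matches=7, k=1, ix=2
  matches=8, k=1, ix=3

Final answer: 8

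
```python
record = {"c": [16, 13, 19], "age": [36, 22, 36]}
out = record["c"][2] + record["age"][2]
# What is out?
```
Trace:
  record={'c': [16, 13, 19], 'age': [36, 22, 36]}
  record={'c': [16, 13, 19], 'age': [36, 22, 36]}, out=55

Final answer: 55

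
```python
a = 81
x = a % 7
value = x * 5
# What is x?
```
Trace:
  a=81
  a=81, x=4
  a=81, x=4, value=20

Final answer: 4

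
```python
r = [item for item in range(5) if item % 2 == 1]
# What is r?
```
Trace:
  item=0
  item=1
  item=2
  item=3
  item=4
  r=[1, 3]

Final answer: [1, 3]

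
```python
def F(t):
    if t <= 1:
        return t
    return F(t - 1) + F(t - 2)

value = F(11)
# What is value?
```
Call trace (a repeated sub-call is expanded the first time; later identical calls just restate its return value):
F(t=11)
  F(t=10)
    F(t=9)
      F(t=8)
        F(t=7)
          F(t=6)
            F(t=5)
              F(t=4)
                F(t=3)
                  F(t=2)
                    F(t=1)
                    -> return 1
                    F(t=0)
                    -> return 0
                  -> return 1
                  F(t=1)
                  -> return 1
                -> return 2
                F(t=2) -> return 1  (same call as traced above)
              -> return 3
              F(t=3) -> return 2  (same call as traced above)
            -> return 5
            F(t=4) -> return 3  (same call as traced above)
          -> return 8
          F(t=5) -> return 5  (same call as traced above)
        -> return 13
        F(t=6) -> return 8  (same call as traced above)
      -> return 21
      F(t=7) -> return 13  (same call as traced above)
    -> return 34
    F(t=8) -> return 21  (same call as traced above)
  -> return 55
  F(t=9) -> return 34  (same call as traced above)
-> return 89

Final answer: 89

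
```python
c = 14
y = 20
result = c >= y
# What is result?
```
Trace:
  c=14
  c=14, y=20
  c=14, y=20, result=False

Final answer: False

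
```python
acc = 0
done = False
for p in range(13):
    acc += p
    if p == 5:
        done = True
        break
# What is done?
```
Trace:
  acc=0
  acc=0, done=False
  acc=0, done=False, p=0
  acc=1, done=False, p=1
  acc=3, done=False, p=2
  acc=6, done=False, p=3
  acc=10, done=False, p=4
  acc=15, done=True, p=5

Final answer: True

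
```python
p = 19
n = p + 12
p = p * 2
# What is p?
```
Trace:
  p=19
  p=19, n=31
  p=38, n=31

Final answer: 38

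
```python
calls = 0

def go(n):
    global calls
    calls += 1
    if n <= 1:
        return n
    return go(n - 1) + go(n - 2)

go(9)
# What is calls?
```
Call trace (a repeated sub-call is expanded the first time; later identical calls just restate its return value):
go(n=9)
  go(n=8)
    go(n=7)
      go(n=6)
        go(n=5)
          go(n=4)
            go(n=3)
              go(n=2)
                go(n=1)
                -> return 1
                go(n=0)
                -> return 0
              -> return 1
              go(n=1)
              -> return 1
            -> return 2
            go(n=2) -> return 1  (same call as traced above)
          -> return 3
          go(n=3) -> return 2  (same call as traced above)
        -> return 5
        go(n=4) -> return 3  (same call as traced above)
      -> return 8
      go(n=5) -> return 5  (same call as traced above)
    -> return 13
    go(n=6) -> return 8  (same call as traced above)
  -> return 21
  go(n=7) -> return 13  (same call as traced above)
-> return 34

calls is incremented once per call, so count the calls in each subtree. Let C(n) = number of calls made by go(n).
C(0) = C(1) = 1 (base case, no recursion); C(n) = 1 + C(n - 1) + C(n - 2) otherwise.
C(2) = 1 + C(1) + C(0) = 1 + 1 + 1 = 3
C(3) = 1 + C(2) + C(1) = 1 + 3 + 1 = 5
C(4) = 1 + C(3) + C(2) = 1 + 5 + 3 = 9
C(5) = 1 + C(4) + C(3) = 1 + 9 + 5 = 15
C(6) = 1 + C(5) + C(4) = 1 + 15 + 9 = 25
C(7) = 1 + C(6) + C(5) = 1 + 25 + 15 = 41
C(8) = 1 + C(7) + C(6) = 1 + 41 + 25 = 67
C(9) = 1 + C(8) + C(7) = 1 + 67 + 41 = 109
calls = C(9) = 109

Final answer: 109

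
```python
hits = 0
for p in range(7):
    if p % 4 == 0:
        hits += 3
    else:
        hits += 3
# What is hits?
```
Trace:
  hits=0
  hits=3, p=0
  hits=6, p=1
  hits=9, p=2
  hits=12, p=3
  hits=15, p=4
  hits=18, p=5
  hits=21, p=6

Final answer: 21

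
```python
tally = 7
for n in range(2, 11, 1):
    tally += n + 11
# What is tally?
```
Trace:
  tally=7
  tally=20, n=2
  tally=34, n=3
  tally=49, n=4
  tally=65, n=5
  tally=82, n=6
  tally=100, n=7
  tally=119, n=8
  tally=139, n=9
  tally=160, n=10

Final answer: 160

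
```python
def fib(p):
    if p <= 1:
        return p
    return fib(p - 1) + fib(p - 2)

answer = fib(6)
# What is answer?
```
Call trace (a repeated sub-call is expanded the first time; later identical calls just restate its return value):
fib(p=6)
  fib(p=5)
    fib(p=4)
      fib(p=3)
        fib(p=2)
          fib(p=1)
          -> return 1
          fib(p=0)
          -> return 0
        -> return 1
        fib(p=1)
        -> return 1
      -> return 2
      fib(p=2) -> return 1  (same call as traced above)
    -> return 3
    fib(p=3) -> return 2  (same call as traced above)
  -> return 5
  fib(p=4) -> return 3  (same call as traced above)
-> return 8

Final answer: 8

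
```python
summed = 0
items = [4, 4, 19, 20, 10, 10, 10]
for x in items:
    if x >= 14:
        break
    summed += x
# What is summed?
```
Trace:
  summed=0
  summed=4, x=4
  summed=8, x=4
  summed=8, x=19

Final answer: 8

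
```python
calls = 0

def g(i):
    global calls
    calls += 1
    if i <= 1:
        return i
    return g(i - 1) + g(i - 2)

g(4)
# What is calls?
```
Call trace (a repeated sub-call is expanded the first time; later identical calls just restate its return value):
g(i=4)
  g(i=3)
    g(i=2)
      g(i=1)
      -> return 1
      g(i=0)
      -> return 0
    -> return 1
    g(i=1)
    -> return 1
  -> return 2
  g(i=2) -> return 1  (same call as traced above)
-> return 3

calls is incremented once per call, so count the calls in each subtree. Let C(i) = number of calls made by g(i).
C(0) = C(1) = 1 (base case, no recursion); C(i) = 1 + C(i - 1) + C(i - 2) otherwise.
C(2) = 1 + C(1) + C(0) = 1 + 1 + 1 = 3
C(3) = 1 + C(2) + C(1) = 1 + 3 + 1 = 5
C(4) = 1 + C(3) + C(2) = 1 + 5 + 3 = 9
calls = C(4) = 9

Final answer: 9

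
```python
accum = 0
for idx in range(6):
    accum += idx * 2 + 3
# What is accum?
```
Trace:
  accum=0
  accum=3, idx=0
  accum=8, idx=1
  accum=15, idx=2
  accum=24, idx=3
  accum=35, idx=4
  accum=48, idx=5

Final answer: 48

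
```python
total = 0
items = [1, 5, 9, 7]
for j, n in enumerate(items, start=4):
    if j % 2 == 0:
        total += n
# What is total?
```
Trace:
  total=0
  total=1, j=4, n=1
  total=1, j=5, n=5
  total=10, j=6, n=9
  total=10, j=7, n=7

Final answer: 10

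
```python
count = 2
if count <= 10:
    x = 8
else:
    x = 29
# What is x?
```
Trace:
  count=2
  count=2, x=8

Final answer: 8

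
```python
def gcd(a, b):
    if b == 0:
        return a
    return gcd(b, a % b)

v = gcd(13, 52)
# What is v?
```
Call trace:
gcd(a=13, b=52)
  gcd(a=52, b=13)
    gcd(a=13, b=0)
    -> return 13
  -> return 13
-> return 13

Final answer: 13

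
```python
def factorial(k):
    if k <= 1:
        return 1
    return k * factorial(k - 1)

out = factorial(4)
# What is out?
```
Call trace:
factorial(k=4)
  factorial(k=3)
    factorial(k=2)
      factorial(k=1)
      -> return 1
    -> return 2
  -> return 6
-> return 24

Final answer: 24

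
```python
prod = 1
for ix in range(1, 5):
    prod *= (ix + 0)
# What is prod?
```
Trace:
  prod=1
  prod=1, ix=1
  prod=2, ix=2
  prod=6, ix=3
  prod=24, ix=4

Final answer: 24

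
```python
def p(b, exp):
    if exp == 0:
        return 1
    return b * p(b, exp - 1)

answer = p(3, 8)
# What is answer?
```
Call trace:
p(b=3, exp=8)
  p(b=3, exp=7)
    p(b=3, exp=6)
      p(b=3, exp=5)
        p(b=3, exp=4)
          p(b=3, exp=3)
            p(b=3, exp=2)
              p(b=3, exp=1)
                p(b=3, exp=0)
                -> return 1
              -> return 3
            -> return 9
          -> return 27
        -> return 81
      -> return 243
    -> return 729
  -> return 2187
-> return 6561

Final answer: 6561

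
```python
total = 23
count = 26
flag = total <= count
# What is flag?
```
Trace:
  total=23
  total=23, count=26
  total=23, count=26, flag=True

Final answer: True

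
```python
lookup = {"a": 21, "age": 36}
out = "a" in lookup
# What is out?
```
Trace:
  lookup={'a': 21, 'age': 36}
  lookup={'a': 21, 'age': 36}, out=True

Final answer: True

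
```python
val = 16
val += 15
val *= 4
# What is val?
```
Trace:
  val=16
  val=31
  val=124

Final answer: 124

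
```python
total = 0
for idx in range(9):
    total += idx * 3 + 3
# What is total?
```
Trace:
  total=0
  total=3, idx=0
  total=9, idx=1
  total=18, idx=2
  total=30, idx=3
  total=45, idx=4
  total=63, idx=5
  total=84, idx=6
  total=108, idx=7
  total=135, idx=8

Final answer: 135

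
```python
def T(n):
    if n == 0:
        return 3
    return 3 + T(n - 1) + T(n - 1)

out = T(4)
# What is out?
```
Call trace (a repeated sub-call is expanded the first time; later identical calls just restate its return value):
T(n=4)
  T(n=3)
    T(n=2)
      T(n=1)
        T(n=0)
        -> return 3
        T(n=0)
        -> return 3
      -> return 9
      T(n=1) -> return 9  (same call as traced above)
    -> return 21
    T(n=2) -> return 21  (same call as traced above)
  -> return 45
  T(n=3) -> return 45  (same call as traced above)
-> return 93

Final answer: 93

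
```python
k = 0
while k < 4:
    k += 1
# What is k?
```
Trace:
  k=0
  k=1
  k=2
  k=3
  k=4

Final answer: 4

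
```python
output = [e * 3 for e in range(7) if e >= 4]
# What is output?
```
Trace:
  e=0
  e=1
  e=2
  e=3
  e=4
  e=5
  e=6
  output=[12, 15, 18]

Final answer: [12, 15, 18]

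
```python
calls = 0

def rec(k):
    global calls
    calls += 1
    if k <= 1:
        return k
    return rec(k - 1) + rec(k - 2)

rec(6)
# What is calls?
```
Call trace (a repeated sub-call is expanded the first time; later identical calls just restate its return value):
rec(k=6)
  rec(k=5)
    rec(k=4)
      rec(k=3)
        rec(k=2)
          rec(k=1)
          -> return 1
          rec(k=0)
          -> return 0
        -> return 1
        rec(k=1)
        -> return 1
      -> return 2
      rec(k=2) -> return 1  (same call as traced above)
    -> return 3
    rec(k=3) -> return 2  (same call as traced above)
  -> return 5
  rec(k=4) -> return 3  (same call as traced above)
-> return 8

calls is incremented once per call, so count the calls in each subtree. Let C(k) = number of calls made by rec(k).
C(0) = C(1) = 1 (base case, no recursion); C(k) = 1 + C(k - 1) + C(k - 2) otherwise.
C(2) = 1 + C(1) + C(0) = 1 + 1 + 1 = 3
C(3) = 1 + C(2) + C(1) = 1 + 3 + 1 = 5
C(4) = 1 + C(3) + C(2) = 1 + 5 + 3 = 9
C(5) = 1 + C(4) + C(3) = 1 + 9 + 5 = 15
C(6) = 1 + C(5) + C(4) = 1 + 15 + 9 = 25
calls = C(6) = 25

Final answer: 25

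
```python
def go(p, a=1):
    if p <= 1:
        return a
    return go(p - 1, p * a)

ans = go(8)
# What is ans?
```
Call trace:
go(p=8, a=1)
  go(p=7, a=8)
    go(p=6, a=56)
      go(p=5, a=336)
        go(p=4, a=1680)
          go(p=3, a=6720)
            go(p=2, a=20160)
              go(p=1, a=40320)
              -> return 40320
            -> return 40320
          -> return 40320
        -> return 40320
      -> return 40320
    -> return 40320
  -> return 40320
-> return 40320

Final answer: 40320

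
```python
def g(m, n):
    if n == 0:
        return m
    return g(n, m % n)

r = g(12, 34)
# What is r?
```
Call trace:
g(m=12, n=34)
  g(m=34, n=12)
    g(m=12, n=10)
      g(m=10, n=2)
        g(m=2, n=0)
        -> return 2
      -> return 2
    -> return 2
  -> return 2
-> return 2

Final answer: 2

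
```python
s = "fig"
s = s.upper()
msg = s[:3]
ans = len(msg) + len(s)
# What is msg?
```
Trace:
  s='fig'
  s='FIG'
  s='FIG', msg='FIG'
  s='FIG', msg='FIG', ans=6

Final answer: 'FIG'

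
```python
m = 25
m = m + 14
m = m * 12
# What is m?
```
Trace:
  m=25
  m=39
  m=468

Final answer: 468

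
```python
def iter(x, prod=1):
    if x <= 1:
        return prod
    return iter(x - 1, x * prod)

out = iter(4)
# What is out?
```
Call trace:
iter(x=4, prod=1)
  iter(x=3, prod=4)
    iter(x=2, prod=12)
      iter(x=1, prod=24)
      -> return 24
    -> return 24
  -> return 24
-> return 24

Final answer: 24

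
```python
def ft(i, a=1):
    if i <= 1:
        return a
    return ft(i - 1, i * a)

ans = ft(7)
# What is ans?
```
Call trace:
ft(i=7, a=1)
  ft(i=6, a=7)
    ft(i=5, a=42)
      ft(i=4, a=210)
        ft(i=3, a=840)
          ft(i=2, a=2520)
            ft(i=1, a=5040)
            -> return 5040
          -> return 5040
        -> return 5040
      -> return 5040
    -> return 5040
  -> return 5040
-> return 5040

Final answer: 5040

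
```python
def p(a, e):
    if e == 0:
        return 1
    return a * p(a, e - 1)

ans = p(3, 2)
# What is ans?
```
Call trace:
p(a=3, e=2)
  p(a=3, e=1)
    p(a=3, e=0)
    -> return 1
  -> return 3
-> return 9

Final answer: 9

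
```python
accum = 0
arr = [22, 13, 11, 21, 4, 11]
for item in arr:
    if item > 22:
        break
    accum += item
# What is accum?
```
Trace:
  accum=0
  accum=22, item=22
  accum=35, item=13
  accum=46, item=11
  accum=67, item=21
  accum=71, item=4
  accum=82, item=11

Final answer: 82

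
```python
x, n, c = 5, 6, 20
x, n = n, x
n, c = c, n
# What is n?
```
Trace:
  x=5, n=6, c=20
  x=6, n=5, c=20
  x=6, n=20, c=5

Final answer: 20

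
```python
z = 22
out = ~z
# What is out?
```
Trace:
  z=22
  z=22, out=-23

Final answer: -23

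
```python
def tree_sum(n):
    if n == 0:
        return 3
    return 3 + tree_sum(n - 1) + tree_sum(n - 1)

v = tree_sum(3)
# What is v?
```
Call trace (a repeated sub-call is expanded the first time; later identical calls just restate its return value):
tree_sum(n=3)
  tree_sum(n=2)
    tree_sum(n=1)
      tree_sum(n=0)
      -> return 3
      tree_sum(n=0)
      -> return 3
    -> return 9
    tree_sum(n=1) -> return 9  (same call as traced above)
  -> return 21
  tree_sum(n=2) -> return 21  (same call as traced above)
-> return 45

Final answer: 45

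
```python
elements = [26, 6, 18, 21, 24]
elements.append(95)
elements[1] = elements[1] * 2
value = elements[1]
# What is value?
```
Trace:
  elements=[26, 6, 18, 21, 24]
  elements=[26, 6, 18, 21, 24, 95]
  elements=[26, 12, 18, 21, 24, 95]
  elements=[26, 12, 18, 21, 24, 95], value=12

Final answer: 12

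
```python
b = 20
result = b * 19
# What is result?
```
Trace:
  b=20
  b=20, result=380

Final answer: 380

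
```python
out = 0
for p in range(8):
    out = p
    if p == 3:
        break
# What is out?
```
Trace:
  out=0
  out=0, p=0
  out=1, p=1
  out=2, p=2
  out=3, p=3

Final answer: 3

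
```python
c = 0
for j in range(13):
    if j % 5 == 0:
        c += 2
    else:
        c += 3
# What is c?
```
Trace:
  c=0
  c=2, j=0
  c=5, j=1
  c=8, j=2
  c=11, j=3
  c=14, j=4
  c=16, j=5
  c=19, j=6
  c=22, j=7
  c=25, j=8
  c=28, j=9
  c=30, j=10
  c=33, j=11
  c=36, j=12

Final answer: 36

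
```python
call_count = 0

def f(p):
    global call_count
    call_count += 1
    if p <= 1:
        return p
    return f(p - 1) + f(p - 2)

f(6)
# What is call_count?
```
Call trace (a repeated sub-call is expanded the first time; later identical calls just restate its return value):
f(p=6)
  f(p=5)
    f(p=4)
      f(p=3)
        f(p=2)
          f(p=1)
          -> return 1
          f(p=0)
          -> return 0
        -> return 1
        f(p=1)
        -> return 1
      -> return 2
      f(p=2) -> return 1  (same call as traced above)
    -> return 3
    f(p=3) -> return 2  (same call as traced above)
  -> return 5
  f(p=4) -> return 3  (same call as traced above)
-> return 8

call_count is incremented once per call, so count the calls in each subtree. Let C(p) = number of calls made by f(p).
C(0) = C(1) = 1 (base case, no recursion); C(p) = 1 + C(p - 1) + C(p - 2) otherwise.
C(2) = 1 + C(1) + C(0) = 1 + 1 + 1 = 3
C(3) = 1 + C(2) + C(1) = 1 + 3 + 1 = 5
C(4) = 1 + C(3) + C(2) = 1 + 5 + 3 = 9
C(5) = 1 + C(4) + C(3) = 1 + 9 + 5 = 15
C(6) = 1 + C(5) + C(4) = 1 + 15 + 9 = 25
call_count = C(6) = 25

Final answer: 25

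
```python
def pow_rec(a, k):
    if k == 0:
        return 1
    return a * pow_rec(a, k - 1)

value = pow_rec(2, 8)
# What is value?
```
Call trace:
pow_rec(a=2, k=8)
  pow_rec(a=2, k=7)
    pow_rec(a=2, k=6)
      pow_rec(a=2, k=5)
        pow_rec(a=2, k=4)
          pow_rec(a=2, k=3)
            pow_rec(a=2, k=2)
              pow_rec(a=2, k=1)
                pow_rec(a=2, k=0)
                -> return 1
              -> return 2
            -> return 4
          -> return 8
        -> return 16
      -> return 32
    -> return 64
  -> return 128
-> return 256

Final answer: 256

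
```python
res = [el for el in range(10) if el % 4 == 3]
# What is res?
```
Trace:
  el=0
  el=1
  el=2
  el=3
  el=4
  el=5
  el=6
  el=7
  el=8
  el=9
  res=[3, 7]

Final answer: [3, 7]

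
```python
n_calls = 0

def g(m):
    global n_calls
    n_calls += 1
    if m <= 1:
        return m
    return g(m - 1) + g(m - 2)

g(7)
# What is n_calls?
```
Call trace (a repeated sub-call is expanded the first time; later identical calls just restate its return value):
g(m=7)
  g(m=6)
    g(m=5)
      g(m=4)
        g(m=3)
          g(m=2)
            g(m=1)
            -> return 1
            g(m=0)
            -> return 0
          -> return 1
          g(m=1)
          -> return 1
        -> return 2
        g(m=2) -> return 1  (same call as traced above)
      -> return 3
      g(m=3) -> return 2  (same call as traced above)
    -> return 5
    g(m=4) -> return 3  (same call as traced above)
  -> return 8
  g(m=5) -> return 5  (same call as traced above)
-> return 13

n_calls is incremented once per call, so count the calls in each subtree. Let C(m) = number of calls made by g(m).
C(0) = C(1) = 1 (base case, no recursion); C(m) = 1 + C(m - 1) + C(m - 2) otherwise.
C(2) = 1 + C(1) + C(0) = 1 + 1 + 1 = 3
C(3) = 1 + C(2) + C(1) = 1 + 3 + 1 = 5
C(4) = 1 + C(3) + C(2) = 1 + 5 + 3 = 9
C(5) = 1 + C(4) + C(3) = 1 + 9 + 5 = 15
C(6) = 1 + C(5) + C(4) = 1 + 15 + 9 = 25
C(7) = 1 + C(6) + C(5) = 1 + 25 + 15 = 41
n_calls = C(7) = 41

Final answer: 41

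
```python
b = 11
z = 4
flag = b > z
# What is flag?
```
Trace:
  b=11
  b=11, z=4
  b=11, z=4, flag=True

Final answer: True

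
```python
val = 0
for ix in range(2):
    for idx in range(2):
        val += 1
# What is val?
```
Trace:
  val=0
  val=1, ix=0, idx=0
  val=2, ix=0, idx=1
  val=3, ix=1, idx=0
  val=4, ix=1, idx=1

Final answer: 4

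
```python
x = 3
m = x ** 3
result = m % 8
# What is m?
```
Trace:
  x=3
  x=3, m=27
  x=3, m=27, result=3

Final answer: 27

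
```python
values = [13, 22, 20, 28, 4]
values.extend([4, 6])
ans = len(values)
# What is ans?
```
Trace:
  values=[13, 22, 20, 28, 4]
  values=[13, 22, 20, 28, 4, 4, 6]
  values=[13, 22, 20, 28, 4, 4, 6], ans=7

Final answer: 7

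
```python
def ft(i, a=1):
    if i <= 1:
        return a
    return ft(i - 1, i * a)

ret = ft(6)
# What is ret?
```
Call trace:
ft(i=6, a=1)
  ft(i=5, a=6)
    ft(i=4, a=30)
      ft(i=3, a=120)
        ft(i=2, a=360)
          ft(i=1, a=720)
          -> return 720
        -> return 720
      -> return 720
    -> return 720
  -> return 720
-> return 720

Final answer: 720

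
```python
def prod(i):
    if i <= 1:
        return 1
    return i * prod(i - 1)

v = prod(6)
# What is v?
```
Call trace:
prod(i=6)
  prod(i=5)
    prod(i=4)
      prod(i=3)
        prod(i=2)
          prod(i=1)
          -> return 1
        -> return 2
      -> return 6
    -> return 24
  -> return 120
-> return 720

Final answer: 720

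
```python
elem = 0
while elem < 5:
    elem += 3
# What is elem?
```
Trace:
  elem=0
  elem=3
  elem=6

Final answer: 6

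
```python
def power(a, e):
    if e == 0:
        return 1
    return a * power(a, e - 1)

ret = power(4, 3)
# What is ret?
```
Call trace:
power(a=4, e=3)
  power(a=4, e=2)
    power(a=4, e=1)
      power(a=4, e=0)
      -> return 1
    -> return 4
  -> return 16
-> return 64

Final answer: 64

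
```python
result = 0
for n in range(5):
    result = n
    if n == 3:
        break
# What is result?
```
Trace:
  result=0
  result=0, n=0
  result=1, n=1
  result=2, n=2
  result=3, n=3

Final answer: 3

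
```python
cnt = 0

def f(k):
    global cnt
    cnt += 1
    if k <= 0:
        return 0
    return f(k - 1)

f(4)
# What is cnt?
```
Call trace:
f(k=4)
  f(k=3)
    f(k=2)
      f(k=1)
        f(k=0)
        -> return 0
      -> return 0
    -> return 0
  -> return 0
-> return 0

cnt is incremented once per call. f is entered once for each k = 4, 3, 2, 1, 0 (the k <= 0 call returns without recursing), i.e. 4 + 1 calls.
cnt = 5

Final answer: 5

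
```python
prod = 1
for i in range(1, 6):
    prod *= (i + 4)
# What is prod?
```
Trace:
  prod=1
  prod=5, i=1
  prod=30, i=2
  prod=210, i=3
  prod=1680, i=4
  prod=15120, i=5

Final answer: 15120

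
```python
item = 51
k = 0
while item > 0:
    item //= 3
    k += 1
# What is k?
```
Trace:
  item=51
  item=51, k=0
  item=17, k=1
  item=5, k=2
  item=1, k=3
  item=0, k=4

Final answer: 4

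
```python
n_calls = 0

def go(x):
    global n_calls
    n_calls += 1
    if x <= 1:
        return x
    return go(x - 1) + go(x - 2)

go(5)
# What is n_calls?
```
Call trace (a repeated sub-call is expanded the first time; later identical calls just restate its return value):
go(x=5)
  go(x=4)
    go(x=3)
      go(x=2)
        go(x=1)
        -> return 1
        go(x=0)
        -> return 0
      -> return 1
      go(x=1)
      -> return 1
    -> return 2
    go(x=2) -> return 1  (same call as traced above)
  -> return 3
  go(x=3) -> return 2  (same call as traced above)
-> return 5

n_calls is incremented once per call, so count the calls in each subtree. Let C(x) = number of calls made by go(x).
C(0) = C(1) = 1 (base case, no recursion); C(x) = 1 + C(x - 1) + C(x - 2) otherwise.
C(2) = 1 + C(1) + C(0) = 1 + 1 + 1 = 3
C(3) = 1 + C(2) + C(1) = 1 + 3 + 1 = 5
C(4) = 1 + C(3) + C(2) = 1 + 5 + 3 = 9
C(5) = 1 + C(4) + C(3) = 1 + 9 + 5 = 15
n_calls = C(5) = 15

Final answer: 15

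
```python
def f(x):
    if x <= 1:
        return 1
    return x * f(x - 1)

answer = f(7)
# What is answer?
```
Call trace:
f(x=7)
  f(x=6)
    f(x=5)
      f(x=4)
        f(x=3)
          f(x=2)
            f(x=1)
            -> return 1
          -> return 2
        -> return 6
      -> return 24
    -> return 120
  -> return 720
-> return 5040

Final answer: 5040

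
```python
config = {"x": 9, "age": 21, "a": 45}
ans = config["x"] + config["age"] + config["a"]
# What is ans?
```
Trace:
  config={'x': 9, 'age': 21, 'a': 45}
  config={'x': 9, 'age': 21, 'a': 45}, ans=75

Final answer: 75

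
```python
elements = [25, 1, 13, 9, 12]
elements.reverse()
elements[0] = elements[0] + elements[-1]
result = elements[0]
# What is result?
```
Trace:
  elements=[25, 1, 13, 9, 12]
  elements=[12, 9, 13, 1, 25]
  elements=[37, 9, 13, 1, 25]
  elements=[37, 9, 13, 1, 25], result=37

Final answer: 37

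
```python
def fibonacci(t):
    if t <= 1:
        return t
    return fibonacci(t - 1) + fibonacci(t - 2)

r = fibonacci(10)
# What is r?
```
Call trace (a repeated sub-call is expanded the first time; later identical calls just restate its return value):
fibonacci(t=10)
  fibonacci(t=9)
    fibonacci(t=8)
      fibonacci(t=7)
        fibonacci(t=6)
          fibonacci(t=5)
            fibonacci(t=4)
              fibonacci(t=3)
                fibonacci(t=2)
                  fibonacci(t=1)
                  -> return 1
                  fibonacci(t=0)
                  -> return 0
                -> return 1
                fibonacci(t=1)
                -> return 1
              -> return 2
              fibonacci(t=2) -> return 1  (same call as traced above)
            -> return 3
            fibonacci(t=3) -> return 2  (same call as traced above)
          -> return 5
          fibonacci(t=4) -> return 3  (same call as traced above)
        -> return 8
        fibonacci(t=5) -> return 5  (same call as traced above)
      -> return 13
      fibonacci(t=6) -> return 8  (same call as traced above)
    -> return 21
    fibonacci(t=7) -> return 13  (same call as traced above)
  -> return 34
  fibonacci(t=8) -> return 21  (same call as traced above)
-> return 55

Final answer: 55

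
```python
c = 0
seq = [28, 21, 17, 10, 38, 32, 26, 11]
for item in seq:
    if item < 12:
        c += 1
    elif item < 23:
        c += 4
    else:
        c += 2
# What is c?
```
Trace:
  c=0
  c=2, item=28
  c=6, item=21
  c=10, item=17
  c=11, item=10
  c=13, item=38
  c=15, item=32
  c=17, item=26
  c=18, item=11

Final answer: 18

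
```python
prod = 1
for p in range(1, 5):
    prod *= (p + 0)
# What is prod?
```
Trace:
  prod=1
  prod=1, p=1
  prod=2, p=2
  prod=6, p=3
  prod=24, p=4

Final answer: 24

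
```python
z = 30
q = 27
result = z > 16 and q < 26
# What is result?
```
Trace:
  z=30
  z=30, q=27
  z=30, q=27, result=False

Final answer: False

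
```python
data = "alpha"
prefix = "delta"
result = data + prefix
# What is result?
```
Trace:
  data='alpha'
  data='alpha', prefix='delta'
  data='alpha', prefix='delta', result='alphadelta'

Final answer: 'alphadelta'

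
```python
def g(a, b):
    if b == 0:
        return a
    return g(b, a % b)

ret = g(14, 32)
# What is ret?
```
Call trace:
g(a=14, b=32)
  g(a=32, b=14)
    g(a=14, b=4)
      g(a=4, b=2)
        g(a=2, b=0)
        -> return 2
      -> return 2
    -> return 2
  -> return 2
-> return 2

Final answer: 2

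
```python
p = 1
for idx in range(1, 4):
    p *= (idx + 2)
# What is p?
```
Trace:
  p=1
  p=3, idx=1
  p=12, idx=2
  p=60, idx=3

Final answer: 60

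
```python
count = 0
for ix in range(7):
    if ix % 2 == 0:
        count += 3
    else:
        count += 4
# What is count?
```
Trace:
  count=0
  count=3, ix=0
  count=7, ix=1
  count=10, ix=2
  count=14, ix=3
  count=17, ix=4
  count=21, ix=5
  count=24, ix=6

Final answer: 24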